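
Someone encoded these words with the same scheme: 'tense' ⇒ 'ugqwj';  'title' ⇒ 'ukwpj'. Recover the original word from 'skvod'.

In tense: t→u is +1, e→g is +2, n→q is +3, s→w is +4 — the shift increases by 1 each position. Each letter shifts forward by (position + 1), i.e. 1, 2, 3, … — the shift grows by one for each successive letter.
Decoding skvod: s−1=r, k−2=i, v−3=s, o−4=k, d−5=y.

risky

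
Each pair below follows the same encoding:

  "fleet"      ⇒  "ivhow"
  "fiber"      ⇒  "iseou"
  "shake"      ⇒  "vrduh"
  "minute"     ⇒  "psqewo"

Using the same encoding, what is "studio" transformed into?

A repeating key of period 2 is used — shifts +3, +10 over and over.
For studio: s+3=v, t+10=d, u+3=x, d+10=n, i+3=l, o+10=y.

vdxnly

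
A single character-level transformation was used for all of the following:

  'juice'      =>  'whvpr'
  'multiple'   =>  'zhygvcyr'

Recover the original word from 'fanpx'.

Every letter moves 13 places later in the alphabet, wrapping around z→a.
Undoing it on fanpx: f−13=s, a−13=n, n−13=a, p−13=c, x−13=k.

snack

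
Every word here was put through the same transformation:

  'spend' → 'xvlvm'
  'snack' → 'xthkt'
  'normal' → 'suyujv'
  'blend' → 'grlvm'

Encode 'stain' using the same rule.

In spend: s→x is +5, p→v is +6, e→l is +7, n→v is +8 — the shift increases by 1 each position. The shift increases by 1 at each position, starting from +5: 5, 6, 7, ….
Applying it to stain: s+5=x, t+6=z, a+7=h, i+8=q, n+9=w.

xzhqw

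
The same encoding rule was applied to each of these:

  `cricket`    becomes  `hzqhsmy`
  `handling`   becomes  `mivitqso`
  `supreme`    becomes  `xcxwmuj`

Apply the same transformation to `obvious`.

tjdnwcx

Shifts by position in cricket: pos 0: c→h (+5), pos 1: r→z (+8), pos 2: i→q (+8), pos 3: c→h (+5), pos 4: k→s (+8), pos 5: e→m (+8) — repeating every 3. A repeating key of period 3 is used — shifts +5, +8, +8 over and over.
For obvious: o+5=t, b+8=j, v+8=d, i+5=n, o+8=w, u+8=c, s+5=x.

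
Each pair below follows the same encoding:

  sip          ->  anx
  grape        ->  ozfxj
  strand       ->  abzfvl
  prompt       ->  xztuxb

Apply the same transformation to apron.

The shift depends on letter class: consonant s→a is +8, but vowel i→n is +5. The rule splits by letter class: vowels +5, consonants +8.
On apron: a(vowel)+5=f, p(cons)+8=x, r(cons)+8=z, o(vowel)+5=t, n(cons)+8=v.

fxztv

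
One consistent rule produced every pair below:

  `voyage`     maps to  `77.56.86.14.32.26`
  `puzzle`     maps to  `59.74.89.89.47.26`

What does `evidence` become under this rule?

The formula is n = 3×(alphabet index, a=1) + 11.
For evidence: e=5→26, v=22→77, i=9→38, d=4→23, e=5→26, n=14→53, c=3→20, e=5→26.

26.77.38.23.26.53.20.26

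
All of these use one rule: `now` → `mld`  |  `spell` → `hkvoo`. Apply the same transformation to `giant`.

Each pair mirrors across the alphabet (n↔m, o↔l, w↔d): positions sum to 25. Letters are reflected about the middle of the alphabet (position → 25−position): Atbash.
For giant: g↔t, i↔r, a↔z, n↔m, t↔g.

trzmg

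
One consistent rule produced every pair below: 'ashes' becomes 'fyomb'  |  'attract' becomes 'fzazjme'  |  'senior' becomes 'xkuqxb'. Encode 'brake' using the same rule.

In ashes: a→f is +5, s→y is +6, h→o is +7, e→m is +8 — the shift increases by 1 each position. The shift increases by 1 at each position, starting from +5: 5, 6, 7, ….
For brake: b+5=g, r+6=x, a+7=h, k+8=s, e+9=n.

gxhsn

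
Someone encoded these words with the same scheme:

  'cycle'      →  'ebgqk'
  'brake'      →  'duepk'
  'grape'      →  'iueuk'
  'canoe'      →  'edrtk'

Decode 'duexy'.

In cycle: c→e is +2, y→b is +3, c→g is +4, l→q is +5 — the shift increases by 1 each position. Each letter shifts forward by (position + 2), i.e. 2, 3, 4, … — the shift grows by one for each successive letter.
Decoding duexy: d−2=b, u−3=r, e−4=a, x−5=s, y−6=s.

brass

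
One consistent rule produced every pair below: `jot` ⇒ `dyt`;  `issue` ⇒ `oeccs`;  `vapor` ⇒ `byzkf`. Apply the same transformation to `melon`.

xyvow

The word is reversed, then every letter is shifted forward by 10.
On melon: reverse → nolem; then shift: n+10=x, o+10=y, l+10=v, e+10=o, m+10=w.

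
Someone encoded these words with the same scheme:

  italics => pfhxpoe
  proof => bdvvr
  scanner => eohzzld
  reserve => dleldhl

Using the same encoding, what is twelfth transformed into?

The shift depends on letter class: consonant t→f is +12, but vowel i→p is +7. Vowels shift forward by 7 and consonants shift forward by 12.
On twelfth: t(cons)+12=f, w(cons)+12=i, e(vowel)+7=l, l(cons)+12=x, f(cons)+12=r, t(cons)+12=f, h(cons)+12=t.

filxrft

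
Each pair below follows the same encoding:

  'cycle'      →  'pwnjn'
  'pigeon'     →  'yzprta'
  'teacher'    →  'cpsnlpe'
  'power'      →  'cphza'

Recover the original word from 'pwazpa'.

people

The output letters match the input read backwards, each shifted +11: cycle reversed is elcyc. The word is reversed, then every letter is shifted forward by 11.
Decoding pwazpa: shift back: p−11=e, w−11=l, a−11=p, z−11=o, p−11=e, a−11=p → elpoep; then reverse → people.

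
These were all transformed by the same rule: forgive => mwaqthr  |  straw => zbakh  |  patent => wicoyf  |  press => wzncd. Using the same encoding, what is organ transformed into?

vzpky

The shift increases by 1 at each position, starting from +7: 7, 8, 9, ….
For organ: o+7=v, r+8=z, g+9=p, a+10=k, n+11=y.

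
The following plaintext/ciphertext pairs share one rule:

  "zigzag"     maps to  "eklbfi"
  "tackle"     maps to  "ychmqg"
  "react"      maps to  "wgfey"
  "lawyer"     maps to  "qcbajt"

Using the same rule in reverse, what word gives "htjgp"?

Shifts by position in zigzag: pos 0: z→e (+5), pos 1: i→k (+2), pos 2: g→l (+5), pos 3: z→b (+2) — repeating every 2. It's a Vigenère-style cipher with numeric key [5,2]: position i shifts by key[i mod 2].
Undoing it on htjgp: h−5=c, t−2=r, j−5=e, g−2=e, p−5=k.

creek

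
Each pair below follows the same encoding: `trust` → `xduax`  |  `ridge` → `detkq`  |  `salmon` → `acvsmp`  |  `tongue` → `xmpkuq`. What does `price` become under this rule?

This is an affine cipher: with a=0,…,z=25, each position x becomes (23x+2) mod 26.
For price: p(15)→23·15+2≡9=j; r(17)→23·17+2≡3=d; i(8)→23·8+2≡4=e; c(2)→23·2+2≡22=w; e(4)→23·4+2≡16=q (all mod 26).

jdewq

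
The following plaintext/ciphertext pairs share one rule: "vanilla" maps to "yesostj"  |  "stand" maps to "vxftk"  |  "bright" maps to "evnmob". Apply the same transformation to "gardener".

jewjlvnb

Letter i (0-indexed) is shifted by i+3, so successive shifts are 3, 4, 5, ….
On gardener: g+3=j, a+4=e, r+5=w, d+6=j, e+7=l, n+8=v, e+9=n, r+10=b.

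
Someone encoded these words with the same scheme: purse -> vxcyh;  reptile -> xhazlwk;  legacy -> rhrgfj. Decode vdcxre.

Shifts by position in purse: pos 0: p→v (+6), pos 1: u→x (+3), pos 2: r→c (+11), pos 3: s→y (+6), pos 4: e→h (+3) — repeating every 3. A repeating key of period 3 is used — shifts +6, +3, +11 over and over.
Undoing it on vdcxre: v−6=p, d−3=a, c−11=r, x−6=r, r−3=o, e−11=t.

parrot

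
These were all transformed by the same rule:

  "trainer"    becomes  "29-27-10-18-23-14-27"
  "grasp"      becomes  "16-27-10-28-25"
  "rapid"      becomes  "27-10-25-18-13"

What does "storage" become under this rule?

28-29-24-27-10-16-14

The number is (letter's place in the alphabet, a=1) + 9.
On storage: s=19→28, t=20→29, o=15→24, r=18→27, a=1→10, g=7→16, e=5→14.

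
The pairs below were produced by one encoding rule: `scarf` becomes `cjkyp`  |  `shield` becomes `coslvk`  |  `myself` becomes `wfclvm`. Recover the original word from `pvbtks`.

formal

The shifts repeat in a cycle of length 2: positions 0,1,… shift by +10, +7, then the pattern repeats.
Reversing it on pvbtks: p−10=f, v−7=o, b−10=r, t−7=m, k−10=a, s−7=l.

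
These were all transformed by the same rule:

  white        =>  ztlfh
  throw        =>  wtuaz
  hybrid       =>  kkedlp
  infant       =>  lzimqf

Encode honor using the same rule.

kaqau

Shifts by position in white: pos 0: w→z (+3), pos 1: h→t (+12), pos 2: i→l (+3), pos 3: t→f (+12) — repeating every 2. The shifts repeat in a cycle of length 2: positions 0,1,… shift by +3, +12, then the pattern repeats.
For honor: h+3=k, o+12=a, n+3=q, o+12=a, r+3=u.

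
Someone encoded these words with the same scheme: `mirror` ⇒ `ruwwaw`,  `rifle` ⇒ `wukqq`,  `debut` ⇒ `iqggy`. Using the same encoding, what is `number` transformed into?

sgrgqw

Vowels shift forward by 12 and consonants shift forward by 5.
Applying it to number: n(cons)+5=s, u(vowel)+12=g, m(cons)+5=r, b(cons)+5=g, e(vowel)+12=q, r(cons)+5=w.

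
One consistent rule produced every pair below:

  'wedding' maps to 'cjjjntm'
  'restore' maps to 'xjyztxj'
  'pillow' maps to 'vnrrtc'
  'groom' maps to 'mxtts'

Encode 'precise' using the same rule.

The rule splits by letter class: vowels +5, consonants +6.
Applying it to precise: p(cons)+6=v, r(cons)+6=x, e(vowel)+5=j, c(cons)+6=i, i(vowel)+5=n, s(cons)+6=y, e(vowel)+5=j.

vxjinyj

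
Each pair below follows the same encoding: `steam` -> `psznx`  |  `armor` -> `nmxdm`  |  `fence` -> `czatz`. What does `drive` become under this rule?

wmlyz

s(18)→p(15) and t(19)→s(18) fit y≡3x+13 (mod 26); the inverse of 3 mod 26 is 9. Each letter's alphabet position (a=0..z=25) is mapped through 3·x+13 mod 26 — an affine cipher.
Applying it to drive: d(3)→3·3+13≡22=w; r(17)→3·17+13≡12=m; i(8)→3·8+13≡11=l; v(21)→3·21+13≡24=y; e(4)→3·4+13≡25=z (all mod 26).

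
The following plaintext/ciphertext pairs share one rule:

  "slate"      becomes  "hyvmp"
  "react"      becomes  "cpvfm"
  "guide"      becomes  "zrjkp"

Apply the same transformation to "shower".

henbpc

s(18)→h(7) and l(11)→y(24) fit y≡5x+21 (mod 26); the inverse of 5 mod 26 is 21. Treating letters as 0–25, the rule is x ↦ 5x + 21 (mod 26).
Applying it to shower: s(18)→5·18+21≡7=h; h(7)→5·7+21≡4=e; o(14)→5·14+21≡13=n; w(22)→5·22+21≡1=b; e(4)→5·4+21≡15=p; r(17)→5·17+21≡2=c (all mod 26).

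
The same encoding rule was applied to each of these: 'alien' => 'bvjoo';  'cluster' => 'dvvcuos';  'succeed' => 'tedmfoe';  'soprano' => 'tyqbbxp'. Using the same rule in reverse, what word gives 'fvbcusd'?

The shifts repeat in a cycle of length 2: positions 0,1,… shift by +1, +10, then the pattern repeats.
Decoding fvbcusd: f−1=e, v−10=l, b−1=a, c−10=s, u−1=t, s−10=i, d−1=c.

elastic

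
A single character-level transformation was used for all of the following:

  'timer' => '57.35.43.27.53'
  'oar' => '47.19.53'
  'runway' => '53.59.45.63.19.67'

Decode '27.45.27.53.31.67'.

energy

Each letter becomes 2×(its alphabet position, a=1..z=26) + 17.
Reversing it on 27.45.27.53.31.67: 27→(27−17)÷2=5=e, 45→(45−17)÷2=14=n, 27→(27−17)÷2=5=e, 53→(53−17)÷2=18=r, 31→(31−17)÷2=7=g, 67→(67−17)÷2=25=y.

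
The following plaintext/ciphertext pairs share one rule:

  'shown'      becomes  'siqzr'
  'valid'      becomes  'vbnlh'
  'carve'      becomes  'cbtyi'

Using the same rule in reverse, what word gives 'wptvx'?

Each letter shifts forward by its position index (0, 1, 2, …) — the shift grows by one for each successive letter.
Reversing it on wptvx: w−0=w, p−1=o, t−2=r, v−3=s, x−4=t.

worst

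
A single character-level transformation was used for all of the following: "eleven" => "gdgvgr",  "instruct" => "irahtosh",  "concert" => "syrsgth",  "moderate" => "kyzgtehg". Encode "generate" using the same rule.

e(4)→g(6) and l(11)→d(3) fit y≡7x+4 (mod 26); the inverse of 7 mod 26 is 15. Each letter's alphabet position (a=0..z=25) is mapped through 7·x+4 mod 26 — an affine cipher.
On generate: g(6)→7·6+4≡20=u; e(4)→7·4+4≡6=g; n(13)→7·13+4≡17=r; e(4)→7·4+4≡6=g; r(17)→7·17+4≡19=t; a(0)→7·0+4≡4=e; t(19)→7·19+4≡7=h; e(4)→7·4+4≡6=g (all mod 26).

ugrgtehg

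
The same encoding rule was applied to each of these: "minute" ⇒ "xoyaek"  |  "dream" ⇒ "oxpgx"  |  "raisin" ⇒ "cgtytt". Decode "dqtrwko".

Shifts by position in minute: pos 0: m→x (+11), pos 1: i→o (+6), pos 2: n→y (+11), pos 3: u→a (+6) — repeating every 2. The shifts repeat in a cycle of length 2: positions 0,1,… shift by +11, +6, then the pattern repeats.
Decoding dqtrwko: d−11=s, q−6=k, t−11=i, r−6=l, w−11=l, k−6=e, o−11=d.

skilled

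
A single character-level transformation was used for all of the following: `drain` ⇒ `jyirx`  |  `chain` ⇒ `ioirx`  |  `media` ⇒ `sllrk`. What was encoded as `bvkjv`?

Each letter shifts forward by (position + 6), i.e. 6, 7, 8, … — the shift grows by one for each successive letter.
Decoding bvkjv: b−6=v, v−7=o, k−8=c, j−9=a, v−10=l.

vocal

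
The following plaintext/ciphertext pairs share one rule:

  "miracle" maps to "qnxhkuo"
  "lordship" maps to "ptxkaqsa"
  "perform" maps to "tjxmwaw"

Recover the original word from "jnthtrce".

finalist

In miracle: m→q is +4, i→n is +5, r→x is +6, a→h is +7 — the shift increases by 1 each position. The shift increases by 1 at each position, starting from +4: 4, 5, 6, ….
Undoing it on jnthtrce: j−4=f, n−5=i, t−6=n, h−7=a, t−8=l, r−9=i, c−10=s, e−11=t.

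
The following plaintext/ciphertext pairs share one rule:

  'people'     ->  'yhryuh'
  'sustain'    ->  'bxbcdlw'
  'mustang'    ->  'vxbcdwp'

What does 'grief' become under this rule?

palho

The shift depends on letter class: consonant p→y is +9, but vowel e→h is +3. Two shifts are in play — +3 for a/e/i/o/u, +9 for every other letter.
For grief: g(cons)+9=p, r(cons)+9=a, i(vowel)+3=l, e(vowel)+3=h, f(cons)+9=o.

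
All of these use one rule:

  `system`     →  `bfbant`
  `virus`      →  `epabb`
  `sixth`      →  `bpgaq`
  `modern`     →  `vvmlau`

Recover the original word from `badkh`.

Shifts by position in system: pos 0: s→b (+9), pos 1: y→f (+7), pos 2: s→b (+9), pos 3: t→a (+7) — repeating every 2. A repeating key of period 2 is used — shifts +9, +7 over and over.
Reversing it on badkh: b−9=s, a−7=t, d−9=u, k−7=d, h−9=y.

study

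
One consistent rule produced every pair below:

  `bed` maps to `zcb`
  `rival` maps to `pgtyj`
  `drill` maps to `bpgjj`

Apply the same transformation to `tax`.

ryv

This is a Caesar cipher with shift 24.
Applying it to tax: t+24=r, a+24=y, x+24=v.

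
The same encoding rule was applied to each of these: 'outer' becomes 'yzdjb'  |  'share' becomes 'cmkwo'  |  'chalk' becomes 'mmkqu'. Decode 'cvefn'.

The shifts repeat in a cycle of length 2: positions 0,1,… shift by +10, +5, then the pattern repeats.
Decoding cvefn: c−10=s, v−5=q, e−10=u, f−5=a, n−10=d.

squad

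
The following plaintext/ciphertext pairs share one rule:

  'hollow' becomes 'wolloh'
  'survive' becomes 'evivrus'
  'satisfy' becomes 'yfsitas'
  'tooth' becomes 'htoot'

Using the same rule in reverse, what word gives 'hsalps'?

The output letters match the input read backwards: hollow reversed is wolloh. It's just the letters in reverse order.
Decoding hsalps: then reverse → splash.

splash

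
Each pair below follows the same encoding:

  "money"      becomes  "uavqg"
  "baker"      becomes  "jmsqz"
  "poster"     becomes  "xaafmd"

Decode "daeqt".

vowel

Shifts by position in money: pos 0: m→u (+8), pos 1: o→a (+12), pos 2: n→v (+8), pos 3: e→q (+12) — repeating every 2. It's a Vigenère-style cipher with numeric key [8,12]: position i shifts by key[i mod 2].
Reversing it on daeqt: d−8=v, a−12=o, e−8=w, q−12=e, t−8=l.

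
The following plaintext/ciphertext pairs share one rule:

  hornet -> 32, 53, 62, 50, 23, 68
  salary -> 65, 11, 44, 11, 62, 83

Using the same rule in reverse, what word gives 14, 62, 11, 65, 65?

Each letter becomes 3×(its alphabet position, a=1..z=26) + 8.
Reversing it on 14, 62, 11, 65, 65: 14→(14−8)÷3=2=b, 62→(62−8)÷3=18=r, 11→(11−8)÷3=1=a, 65→(65−8)÷3=19=s, 65→(65−8)÷3=19=s.

brass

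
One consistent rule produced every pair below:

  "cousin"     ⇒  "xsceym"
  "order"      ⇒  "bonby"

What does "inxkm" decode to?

candy

The word is reversed, then every letter is shifted forward by 10.
Decoding inxkm: shift back: i−10=y, n−10=d, x−10=n, k−10=a, m−10=c → ydnac; then reverse → candy.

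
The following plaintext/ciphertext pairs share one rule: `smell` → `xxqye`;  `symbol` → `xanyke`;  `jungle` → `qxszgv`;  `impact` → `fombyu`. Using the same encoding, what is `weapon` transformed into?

The output letters match the input read backwards, each shifted +12: smell reversed is llems. Two steps: reverse the string, then apply a Caesar shift of +12.
On weapon: reverse → nopaew; then shift: n+12=z, o+12=a, p+12=b, a+12=m, e+12=q, w+12=i.

zabmqi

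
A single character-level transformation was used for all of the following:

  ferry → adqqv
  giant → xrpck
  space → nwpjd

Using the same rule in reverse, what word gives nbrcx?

swing

f(5)→a(0) and e(4)→d(3) fit y≡23x+15 (mod 26); the inverse of 23 mod 26 is 17. Each letter's alphabet position (a=0..z=25) is mapped through 23·x+15 mod 26 — an affine cipher.
Undoing it on nbrcx: n(13)→17·(13−15)≡18=s; b(1)→17·(1−15)≡22=w; r(17)→17·(17−15)≡8=i; c(2)→17·(2−15)≡13=n; x(23)→17·(23−15)≡6=g (all mod 26).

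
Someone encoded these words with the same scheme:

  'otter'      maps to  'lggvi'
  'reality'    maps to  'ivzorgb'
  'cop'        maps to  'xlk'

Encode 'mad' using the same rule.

nzw

Each pair mirrors across the alphabet (o↔l, t↔g, t↔g): positions sum to 25. This is the alphabet-reversal cipher (Atbash): a becomes z, b becomes y, etc.
For mad: m↔n, a↔z, d↔w.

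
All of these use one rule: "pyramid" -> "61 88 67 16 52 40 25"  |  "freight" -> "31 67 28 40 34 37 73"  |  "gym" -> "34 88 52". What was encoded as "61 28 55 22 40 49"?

p(#16)→61 and y(#25)→88: differences scale by 3, so n = 3·pos + 13. With a=1..z=26, the number is 3·pos + 13.
Decoding 61 28 55 22 40 49: 61→(61−13)÷3=16=p, 28→(28−13)÷3=5=e, 55→(55−13)÷3=14=n, 22→(22−13)÷3=3=c, 40→(40−13)÷3=9=i, 49→(49−13)÷3=12=l.

pencil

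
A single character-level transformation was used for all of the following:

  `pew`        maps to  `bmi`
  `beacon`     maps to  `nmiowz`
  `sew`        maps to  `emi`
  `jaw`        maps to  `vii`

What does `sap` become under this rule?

eib

The rule splits by letter class: vowels +8, consonants +12.
Applying it to sap: s(cons)+12=e, a(vowel)+8=i, p(cons)+12=b.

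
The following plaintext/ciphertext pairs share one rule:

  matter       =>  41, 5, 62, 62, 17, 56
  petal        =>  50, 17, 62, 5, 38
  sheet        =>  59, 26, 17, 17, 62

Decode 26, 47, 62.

The formula is n = 3×(alphabet index, a=1) + 2.
Decoding 26, 47, 62: 26→(26−2)÷3=8=h, 47→(47−2)÷3=15=o, 62→(62−2)÷3=20=t.

hot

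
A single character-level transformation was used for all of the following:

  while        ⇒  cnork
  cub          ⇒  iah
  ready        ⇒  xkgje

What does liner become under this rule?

Compare letters: w→c is +6, h→n is +6, i→o is +6 — a constant shift. Each letter is shifted forward by 6 in the alphabet (a Caesar shift of +6).
Applying it to liner: l+6=r, i+6=o, n+6=t, e+6=k, r+6=x.

rotkx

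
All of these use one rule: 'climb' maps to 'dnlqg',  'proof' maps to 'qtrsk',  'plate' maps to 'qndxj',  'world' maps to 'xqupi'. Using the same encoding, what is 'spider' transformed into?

Each letter shifts forward by (position + 1), i.e. 1, 2, 3, … — the shift grows by one for each successive letter.
On spider: s+1=t, p+2=r, i+3=l, d+4=h, e+5=j, r+6=x.

trlhjx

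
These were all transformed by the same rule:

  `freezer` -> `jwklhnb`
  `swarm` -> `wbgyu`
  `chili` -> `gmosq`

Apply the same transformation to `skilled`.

wpostnn

The shift increases by 1 at each position, starting from +4: 4, 5, 6, ….
For skilled: s+4=w, k+5=p, i+6=o, l+7=s, l+8=t, e+9=n, d+10=n.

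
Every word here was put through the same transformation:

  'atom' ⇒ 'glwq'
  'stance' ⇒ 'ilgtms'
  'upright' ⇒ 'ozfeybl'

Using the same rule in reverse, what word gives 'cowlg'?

a(0)→g(6) and t(19)→l(11) fit y≡3x+6 (mod 26); the inverse of 3 mod 26 is 9. This is an affine cipher: with a=0,…,z=25, each position x becomes (3x+6) mod 26.
Decoding cowlg: c(2)→9·(2−6)≡16=q; o(14)→9·(14−6)≡20=u; w(22)→9·(22−6)≡14=o; l(11)→9·(11−6)≡19=t; g(6)→9·(6−6)≡0=a (all mod 26).

quota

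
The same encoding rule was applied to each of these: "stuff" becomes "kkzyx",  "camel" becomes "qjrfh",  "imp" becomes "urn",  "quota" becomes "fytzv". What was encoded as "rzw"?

rum

The word is reversed, then every letter is shifted forward by 5.
Reversing it on rzw: shift back: r−5=m, z−5=u, w−5=r → mur; then reverse → rum.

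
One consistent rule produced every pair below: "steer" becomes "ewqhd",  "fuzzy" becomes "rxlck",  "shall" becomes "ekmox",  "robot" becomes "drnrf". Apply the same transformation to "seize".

Shifts by position in steer: pos 0: s→e (+12), pos 1: t→w (+3), pos 2: e→q (+12), pos 3: e→h (+3) — repeating every 2. The shifts repeat in a cycle of length 2: positions 0,1,… shift by +12, +3, then the pattern repeats.
Applying it to seize: s+12=e, e+3=h, i+12=u, z+3=c, e+12=q.

ehucq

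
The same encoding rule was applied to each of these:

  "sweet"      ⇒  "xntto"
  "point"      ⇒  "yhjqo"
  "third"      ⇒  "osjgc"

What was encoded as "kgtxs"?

fresh

Treating letters as 0–25, the rule is x ↦ 17x + 3 (mod 26).
Reversing it on kgtxs: k(10)→23·(10−3)≡5=f; g(6)→23·(6−3)≡17=r; t(19)→23·(19−3)≡4=e; x(23)→23·(23−3)≡18=s; s(18)→23·(18−3)≡7=h (all mod 26).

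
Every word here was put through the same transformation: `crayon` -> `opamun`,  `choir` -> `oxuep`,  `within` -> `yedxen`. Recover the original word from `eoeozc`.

Each letter's alphabet position (a=0..z=25) is mapped through 7·x+0 mod 26 — an affine cipher.
Undoing it on eoeozc: e(4)→15·(4−0)≡8=i; o(14)→15·(14−0)≡2=c; e(4)→15·(4−0)≡8=i; o(14)→15·(14−0)≡2=c; z(25)→15·(25−0)≡11=l; c(2)→15·(2−0)≡4=e (all mod 26).

icicle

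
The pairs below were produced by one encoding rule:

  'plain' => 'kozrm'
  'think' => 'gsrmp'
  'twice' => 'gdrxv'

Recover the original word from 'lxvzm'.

ocean

Each pair mirrors across the alphabet (p↔k, l↔o, a↔z): positions sum to 25. Each letter is replaced by its mirror in the alphabet: a↔z, b↔y, c↔x, and so on (the Atbash cipher).
Undoing it on lxvzm: l↔o, x↔c, v↔e, z↔a, m↔n.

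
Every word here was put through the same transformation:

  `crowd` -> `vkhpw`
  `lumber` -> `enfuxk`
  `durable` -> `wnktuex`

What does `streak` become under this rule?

Compare letters: c→v is +19, r→k is +19, o→h is +19 — a constant shift. Every letter moves 19 places later in the alphabet, wrapping around z→a.
For streak: s+19=l, t+19=m, r+19=k, e+19=x, a+19=t, k+19=d.

lmkxtd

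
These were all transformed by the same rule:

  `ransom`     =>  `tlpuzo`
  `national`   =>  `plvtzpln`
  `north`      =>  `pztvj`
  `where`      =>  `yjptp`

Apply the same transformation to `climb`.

entod

The shift depends on letter class: consonant r→t is +2, but vowel a→l is +11. The rule splits by letter class: vowels +11, consonants +2.
On climb: c(cons)+2=e, l(cons)+2=n, i(vowel)+11=t, m(cons)+2=o, b(cons)+2=d.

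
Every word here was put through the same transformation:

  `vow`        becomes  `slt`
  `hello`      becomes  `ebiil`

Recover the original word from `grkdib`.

jungle

This is a Caesar cipher with shift 23.
Decoding grkdib: g−23=j, r−23=u, k−23=n, d−23=g, i−23=l, b−23=e.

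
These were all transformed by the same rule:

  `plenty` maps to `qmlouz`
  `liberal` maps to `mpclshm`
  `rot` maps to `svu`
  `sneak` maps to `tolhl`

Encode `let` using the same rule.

mlu

The rule splits by letter class: vowels +7, consonants +1.
For let: l(cons)+1=m, e(vowel)+7=l, t(cons)+1=u.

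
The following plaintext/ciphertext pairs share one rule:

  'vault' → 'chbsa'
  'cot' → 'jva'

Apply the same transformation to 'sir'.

zpy

Compare letters: v→c is +7, a→h is +7, u→b is +7 — a constant shift. It's a constant shift of +7 (ROT7).
For sir: s+7=z, i+7=p, r+7=y.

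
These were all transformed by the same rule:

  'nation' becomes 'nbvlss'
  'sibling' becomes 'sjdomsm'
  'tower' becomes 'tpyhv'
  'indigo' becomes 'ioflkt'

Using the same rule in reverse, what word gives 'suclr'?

The shift increases by 1 at each position, starting from +0: 0, 1, 2, ….
Reversing it on suclr: s−0=s, u−1=t, c−2=a, l−3=i, r−4=n.

stain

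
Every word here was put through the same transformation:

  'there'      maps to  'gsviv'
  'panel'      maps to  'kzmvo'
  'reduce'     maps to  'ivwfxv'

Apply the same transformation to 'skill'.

hproo

Each pair mirrors across the alphabet (t↔g, h↔s, e↔v): positions sum to 25. This is the alphabet-reversal cipher (Atbash): a becomes z, b becomes y, etc.
For skill: s↔h, k↔p, i↔r, l↔o, l↔o.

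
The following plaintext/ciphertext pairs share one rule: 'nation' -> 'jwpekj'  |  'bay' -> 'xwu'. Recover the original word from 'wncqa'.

Compare letters: n→j is +22, a→w is +22, t→p is +22 — a constant shift. This is a Caesar cipher with shift 22.
Undoing it on wncqa: w−22=a, n−22=r, c−22=g, q−22=u, a−22=e.

argue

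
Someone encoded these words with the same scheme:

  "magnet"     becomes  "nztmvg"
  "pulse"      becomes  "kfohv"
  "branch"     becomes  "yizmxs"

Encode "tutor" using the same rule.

Each pair mirrors across the alphabet (m↔n, a↔z, g↔t): positions sum to 25. Letters are reflected about the middle of the alphabet (position → 25−position): Atbash.
For tutor: t↔g, u↔f, t↔g, o↔l, r↔i.

gfgli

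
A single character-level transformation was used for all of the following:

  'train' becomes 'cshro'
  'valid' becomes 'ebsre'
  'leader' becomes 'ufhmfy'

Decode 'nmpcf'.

elite

Shifts by position in train: pos 0: t→c (+9), pos 1: r→s (+1), pos 2: a→h (+7), pos 3: i→r (+9), pos 4: n→o (+1) — repeating every 3. It's a Vigenère-style cipher with numeric key [9,1,7]: position i shifts by key[i mod 3].
Reversing it on nmpcf: n−9=e, m−1=l, p−7=i, c−9=t, f−1=e.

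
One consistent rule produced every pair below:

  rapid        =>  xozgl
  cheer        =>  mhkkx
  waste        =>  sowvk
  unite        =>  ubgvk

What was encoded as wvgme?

r(17)→x(23) and a(0)→o(14) fit y≡25x+14 (mod 26); the inverse of 25 mod 26 is 25. This is an affine cipher: with a=0,…,z=25, each position x becomes (25x+14) mod 26.
Reversing it on wvgme: w(22)→25·(22−14)≡18=s; v(21)→25·(21−14)≡19=t; g(6)→25·(6−14)≡8=i; m(12)→25·(12−14)≡2=c; e(4)→25·(4−14)≡10=k (all mod 26).

stick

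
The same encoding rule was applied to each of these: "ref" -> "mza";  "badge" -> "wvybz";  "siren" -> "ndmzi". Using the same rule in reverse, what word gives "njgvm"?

Compare letters: r→m is +21, e→z is +21, f→a is +21 — a constant shift. It's a constant shift of +21 (ROT21).
Decoding njgvm: n−21=s, j−21=o, g−21=l, v−21=a, m−21=r.

solar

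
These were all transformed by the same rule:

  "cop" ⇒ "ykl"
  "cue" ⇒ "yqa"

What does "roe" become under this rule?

nka

Compare letters: c→y is +22, o→k is +22, p→l is +22 — a constant shift. It's a constant shift of +22 (ROT22).
On roe: r+22=n, o+22=k, e+22=a.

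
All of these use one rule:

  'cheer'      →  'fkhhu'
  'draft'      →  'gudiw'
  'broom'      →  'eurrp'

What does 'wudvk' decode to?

trash

Compare letters: c→f is +3, h→k is +3, e→h is +3 — a constant shift. Every letter moves 3 places later in the alphabet, wrapping around z→a.
Undoing it on wudvk: w−3=t, u−3=r, d−3=a, v−3=s, k−3=h.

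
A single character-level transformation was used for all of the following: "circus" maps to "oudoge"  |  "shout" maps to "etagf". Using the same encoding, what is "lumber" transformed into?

xgynqd

Compare letters: c→o is +12, i→u is +12, r→d is +12 — a constant shift. It's a constant shift of +12 (ROT12).
For lumber: l+12=x, u+12=g, m+12=y, b+12=n, e+12=q, r+12=d.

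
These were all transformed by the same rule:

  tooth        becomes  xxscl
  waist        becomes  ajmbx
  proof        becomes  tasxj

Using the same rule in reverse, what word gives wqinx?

Shifts by position in tooth: pos 0: t→x (+4), pos 1: o→x (+9), pos 2: o→s (+4), pos 3: t→c (+9) — repeating every 2. A repeating key of period 2 is used — shifts +4, +9 over and over.
Decoding wqinx: w−4=s, q−9=h, i−4=e, n−9=e, x−4=t.

sheet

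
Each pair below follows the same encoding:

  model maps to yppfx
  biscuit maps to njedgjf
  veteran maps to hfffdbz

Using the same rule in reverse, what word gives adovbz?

Shifts by position in model: pos 0: m→y (+12), pos 1: o→p (+1), pos 2: d→p (+12), pos 3: e→f (+1) — repeating every 2. A repeating key of period 2 is used — shifts +12, +1 over and over.
Undoing it on adovbz: a−12=o, d−1=c, o−12=c, v−1=u, b−12=p, z−1=y.

occupy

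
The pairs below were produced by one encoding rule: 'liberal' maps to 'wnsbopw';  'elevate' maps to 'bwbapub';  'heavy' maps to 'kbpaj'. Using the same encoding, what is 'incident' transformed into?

l(11)→w(22) and i(8)→n(13) fit y≡3x+15 (mod 26); the inverse of 3 mod 26 is 9. Each letter's alphabet position (a=0..z=25) is mapped through 3·x+15 mod 26 — an affine cipher.
For incident: i(8)→3·8+15≡13=n; n(13)→3·13+15≡2=c; c(2)→3·2+15≡21=v; i(8)→3·8+15≡13=n; d(3)→3·3+15≡24=y; e(4)→3·4+15≡1=b; n(13)→3·13+15≡2=c; t(19)→3·19+15≡20=u (all mod 26).

ncvnybcu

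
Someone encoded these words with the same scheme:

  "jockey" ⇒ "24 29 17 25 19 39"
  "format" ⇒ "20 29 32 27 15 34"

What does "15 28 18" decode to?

and

j is letter #10 and maps to 24: an offset of 14. Letters become their 1-based position plus 14 (so a→15, b→16, …).
Undoing it on 15 28 18: 15→(15−14)÷1=1=a, 28→(28−14)÷1=14=n, 18→(18−14)÷1=4=d.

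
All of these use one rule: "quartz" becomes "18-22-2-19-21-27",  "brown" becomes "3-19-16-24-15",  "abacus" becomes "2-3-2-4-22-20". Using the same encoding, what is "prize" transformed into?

q is letter #17 and maps to 18: an offset of 1. Letters become their 1-based position plus 1 (so a→2, b→3, …).
On prize: p=16→17, r=18→19, i=9→10, z=26→27, e=5→6.

17-19-10-27-6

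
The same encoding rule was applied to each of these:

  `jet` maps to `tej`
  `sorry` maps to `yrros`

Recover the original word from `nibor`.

The output letters match the input read backwards: jet reversed is tej. It's just the letters in reverse order.
Decoding nibor: then reverse → robin.

robin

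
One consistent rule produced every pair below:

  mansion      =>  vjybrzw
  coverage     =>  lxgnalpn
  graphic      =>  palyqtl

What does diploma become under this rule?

Shifts by position in mansion: pos 0: m→v (+9), pos 1: a→j (+9), pos 2: n→y (+11), pos 3: s→b (+9), pos 4: i→r (+9), pos 5: o→z (+11) — repeating every 3. It's a Vigenère-style cipher with numeric key [9,9,11]: position i shifts by key[i mod 3].
For diploma: d+9=m, i+9=r, p+11=a, l+9=u, o+9=x, m+11=x, a+9=j.

mrauxxj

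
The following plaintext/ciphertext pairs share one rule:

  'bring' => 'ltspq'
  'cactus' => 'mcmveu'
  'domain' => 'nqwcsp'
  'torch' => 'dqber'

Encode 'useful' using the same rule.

It's a Vigenère-style cipher with numeric key [10,2]: position i shifts by key[i mod 2].
On useful: u+10=e, s+2=u, e+10=o, f+2=h, u+10=e, l+2=n.

euohen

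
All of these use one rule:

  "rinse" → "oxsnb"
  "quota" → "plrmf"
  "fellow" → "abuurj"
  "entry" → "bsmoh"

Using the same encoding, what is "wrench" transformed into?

r(17)→o(14) and i(8)→x(23) fit y≡25x+5 (mod 26); the inverse of 25 mod 26 is 25. Each letter's alphabet position (a=0..z=25) is mapped through 25·x+5 mod 26 — an affine cipher.
On wrench: w(22)→25·22+5≡9=j; r(17)→25·17+5≡14=o; e(4)→25·4+5≡1=b; n(13)→25·13+5≡18=s; c(2)→25·2+5≡3=d; h(7)→25·7+5≡24=y (all mod 26).

jobsdy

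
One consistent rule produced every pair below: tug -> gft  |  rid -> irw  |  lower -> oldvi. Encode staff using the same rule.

Each pair mirrors across the alphabet (t↔g, u↔f, g↔t): positions sum to 25. This is the alphabet-reversal cipher (Atbash): a becomes z, b becomes y, etc.
On staff: s↔h, t↔g, a↔z, f↔u, f↔u.

hgzuu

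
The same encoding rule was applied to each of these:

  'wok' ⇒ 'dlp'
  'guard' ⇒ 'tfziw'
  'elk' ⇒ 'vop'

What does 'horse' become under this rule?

Each pair mirrors across the alphabet (w↔d, o↔l, k↔p): positions sum to 25. This is the alphabet-reversal cipher (Atbash): a becomes z, b becomes y, etc.
On horse: h↔s, o↔l, r↔i, s↔h, e↔v.

slihv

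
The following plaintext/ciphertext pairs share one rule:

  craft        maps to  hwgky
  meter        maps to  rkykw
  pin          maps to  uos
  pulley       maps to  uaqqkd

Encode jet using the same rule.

Two shifts are in play — +6 for a/e/i/o/u, +5 for every other letter.
On jet: j(cons)+5=o, e(vowel)+6=k, t(cons)+5=y.

oky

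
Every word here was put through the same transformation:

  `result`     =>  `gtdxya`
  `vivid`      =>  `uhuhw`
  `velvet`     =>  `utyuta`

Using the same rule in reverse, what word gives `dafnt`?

stage

r(17)→g(6) and e(4)→t(19) fit y≡23x+5 (mod 26); the inverse of 23 mod 26 is 17. This is an affine cipher: with a=0,…,z=25, each position x becomes (23x+5) mod 26.
Decoding dafnt: d(3)→17·(3−5)≡18=s; a(0)→17·(0−5)≡19=t; f(5)→17·(5−5)≡0=a; n(13)→17·(13−5)≡6=g; t(19)→17·(19−5)≡4=e (all mod 26).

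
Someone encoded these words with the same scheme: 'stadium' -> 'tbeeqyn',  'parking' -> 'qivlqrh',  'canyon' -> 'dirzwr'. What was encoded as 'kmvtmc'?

Shifts by position in stadium: pos 0: s→t (+1), pos 1: t→b (+8), pos 2: a→e (+4), pos 3: d→e (+1), pos 4: i→q (+8), pos 5: u→y (+4) — repeating every 3. It's a Vigenère-style cipher with numeric key [1,8,4]: position i shifts by key[i mod 3].
Decoding kmvtmc: k−1=j, m−8=e, v−4=r, t−1=s, m−8=e, c−4=y.

jersey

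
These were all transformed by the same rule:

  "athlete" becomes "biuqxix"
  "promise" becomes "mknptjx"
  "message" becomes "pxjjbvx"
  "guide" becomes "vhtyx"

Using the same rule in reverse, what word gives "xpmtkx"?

a(0)→b(1) and t(19)→i(8) fit y≡25x+1 (mod 26); the inverse of 25 mod 26 is 25. Each letter's alphabet position (a=0..z=25) is mapped through 25·x+1 mod 26 — an affine cipher.
Reversing it on xpmtkx: x(23)→25·(23−1)≡4=e; p(15)→25·(15−1)≡12=m; m(12)→25·(12−1)≡15=p; t(19)→25·(19−1)≡8=i; k(10)→25·(10−1)≡17=r; x(23)→25·(23−1)≡4=e (all mod 26).

empire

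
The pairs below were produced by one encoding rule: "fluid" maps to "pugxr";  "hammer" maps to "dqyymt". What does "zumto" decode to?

chain

The output letters match the input read backwards, each shifted +12: fluid reversed is diulf. Read the word backwards and shift each letter +12.
Decoding zumto: shift back: z−12=n, u−12=i, m−12=a, t−12=h, o−12=c → niahc; then reverse → chain.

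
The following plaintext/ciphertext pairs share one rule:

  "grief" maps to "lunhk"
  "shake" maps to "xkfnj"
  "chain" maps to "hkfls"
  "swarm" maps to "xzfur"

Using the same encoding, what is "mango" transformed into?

rdsjt

Shifts by position in grief: pos 0: g→l (+5), pos 1: r→u (+3), pos 2: i→n (+5), pos 3: e→h (+3) — repeating every 2. A repeating key of period 2 is used — shifts +5, +3 over and over.
For mango: m+5=r, a+3=d, n+5=s, g+3=j, o+5=t.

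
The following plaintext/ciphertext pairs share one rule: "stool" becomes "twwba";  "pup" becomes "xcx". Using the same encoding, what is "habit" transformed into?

The output letters match the input read backwards, each shifted +8: stool reversed is loots. Read the word backwards and shift each letter +8.
Applying it to habit: reverse → tibah; then shift: t+8=b, i+8=q, b+8=j, a+8=i, h+8=p.

bqjip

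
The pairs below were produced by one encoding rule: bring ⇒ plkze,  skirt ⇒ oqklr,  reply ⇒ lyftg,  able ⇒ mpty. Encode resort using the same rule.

lyoclr

b(1)→p(15) and r(17)→l(11) fit y≡3x+12 (mod 26); the inverse of 3 mod 26 is 9. This is an affine cipher: with a=0,…,z=25, each position x becomes (3x+12) mod 26.
Applying it to resort: r(17)→3·17+12≡11=l; e(4)→3·4+12≡24=y; s(18)→3·18+12≡14=o; o(14)→3·14+12≡2=c; r(17)→3·17+12≡11=l; t(19)→3·19+12≡17=r (all mod 26).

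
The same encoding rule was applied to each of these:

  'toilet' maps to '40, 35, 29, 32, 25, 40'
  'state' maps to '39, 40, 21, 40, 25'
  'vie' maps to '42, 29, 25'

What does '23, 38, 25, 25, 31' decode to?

t is letter #20 and maps to 40: an offset of 20. Each letter is replaced by its alphabet position (a=1..z=26) + 20.
Decoding 23, 38, 25, 25, 31: 23→(23−20)÷1=3=c, 38→(38−20)÷1=18=r, 25→(25−20)÷1=5=e, 25→(25−20)÷1=5=e, 31→(31−20)÷1=11=k.

creek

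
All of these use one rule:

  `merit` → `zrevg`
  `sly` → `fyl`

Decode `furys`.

shelf

Compare letters: m→z is +13, e→r is +13, r→e is +13 — a constant shift. This is a Caesar cipher with shift 13.
Reversing it on furys: f−13=s, u−13=h, r−13=e, y−13=l, s−13=f.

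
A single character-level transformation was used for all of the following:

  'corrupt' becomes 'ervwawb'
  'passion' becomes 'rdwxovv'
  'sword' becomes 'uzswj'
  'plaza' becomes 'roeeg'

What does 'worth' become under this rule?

Letter i (0-indexed) is shifted by i+2, so successive shifts are 2, 3, 4, ….
On worth: w+2=y, o+3=r, r+4=v, t+5=y, h+6=n.

yrvyn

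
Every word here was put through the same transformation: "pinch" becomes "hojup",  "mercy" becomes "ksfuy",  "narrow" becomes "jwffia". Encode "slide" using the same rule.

elots

This is an affine cipher: with a=0,…,z=25, each position x becomes (25x+22) mod 26.
On slide: s(18)→25·18+22≡4=e; l(11)→25·11+22≡11=l; i(8)→25·8+22≡14=o; d(3)→25·3+22≡19=t; e(4)→25·4+22≡18=s (all mod 26).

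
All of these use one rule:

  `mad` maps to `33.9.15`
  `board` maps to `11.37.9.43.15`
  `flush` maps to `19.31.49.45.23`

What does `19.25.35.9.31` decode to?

final

With a=1..z=26, the number is 2·pos + 7.
Undoing it on 19.25.35.9.31: 19→(19−7)÷2=6=f, 25→(25−7)÷2=9=i, 35→(35−7)÷2=14=n, 9→(9−7)÷2=1=a, 31→(31−7)÷2=12=l.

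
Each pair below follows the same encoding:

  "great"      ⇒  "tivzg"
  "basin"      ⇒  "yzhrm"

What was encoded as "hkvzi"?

spear

Each pair mirrors across the alphabet (g↔t, r↔i, e↔v): positions sum to 25. Letters are reflected about the middle of the alphabet (position → 25−position): Atbash.
Reversing it on hkvzi: h↔s, k↔p, v↔e, z↔a, i↔r.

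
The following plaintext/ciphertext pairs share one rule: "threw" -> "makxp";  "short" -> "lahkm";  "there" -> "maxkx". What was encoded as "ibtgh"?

piano

This is a Caesar cipher with shift 19.
Undoing it on ibtgh: i−19=p, b−19=i, t−19=a, g−19=n, h−19=o.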